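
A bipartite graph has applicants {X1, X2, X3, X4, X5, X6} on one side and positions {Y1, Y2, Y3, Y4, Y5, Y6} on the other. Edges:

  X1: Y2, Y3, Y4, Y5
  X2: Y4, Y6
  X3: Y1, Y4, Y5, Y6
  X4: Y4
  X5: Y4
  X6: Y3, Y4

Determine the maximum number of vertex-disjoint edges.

5

Unit-capacity flow: source→left, listed edges, right→sink; max matching = max flow.
Augmenting path X1→Y2 (+1); matched 1.
Augmenting path X2→Y4 (+1); matched 2.
Augmenting path X3→Y1 (+1); matched 3.
Augmenting path X6→Y3 (+1); matched 4.
Augmenting path X4→Y4→X2→Y6 (+1); matched 5.
No augmenting path remains; maximum matching = 5.
König certificate: {X1, X2, X3, X6, Y4} is a vertex cover of size 5 (every listed pair touches it), so no matching can be larger.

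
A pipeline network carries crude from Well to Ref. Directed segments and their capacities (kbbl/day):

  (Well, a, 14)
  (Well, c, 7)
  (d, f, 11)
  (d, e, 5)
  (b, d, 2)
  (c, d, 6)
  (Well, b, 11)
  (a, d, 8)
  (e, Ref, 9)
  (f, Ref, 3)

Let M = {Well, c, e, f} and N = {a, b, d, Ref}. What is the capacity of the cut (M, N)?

43

Edges leaving {Well, c, e, f}: Well→a (14), Well→b (11), c→d (6), e→Ref (9), f→Ref (3).
Cut capacity = 14 + 11 + 6 + 9 + 3 = 43.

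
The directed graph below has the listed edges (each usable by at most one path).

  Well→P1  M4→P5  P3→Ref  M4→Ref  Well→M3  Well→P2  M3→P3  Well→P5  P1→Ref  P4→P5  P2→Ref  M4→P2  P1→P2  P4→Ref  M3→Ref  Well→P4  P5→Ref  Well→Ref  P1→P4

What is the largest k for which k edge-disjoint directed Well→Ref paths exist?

Assign every edge capacity 1; by Menger, the answer equals the max flow.
Path Well→Ref (+1); total 1.
Path Well→M3→Ref (+1); total 2.
Path Well→P1→Ref (+1); total 3.
Path Well→P4→Ref (+1); total 4.
Path Well→P5→Ref (+1); total 5.
Path Well→P2→Ref (+1); total 6.
No residual Well→Ref path; max flow = 6.
Certifying cut of size 6: {Well→M3, Well→P1, Well→P2, Well→P4, Well→P5, Well→Ref}.

6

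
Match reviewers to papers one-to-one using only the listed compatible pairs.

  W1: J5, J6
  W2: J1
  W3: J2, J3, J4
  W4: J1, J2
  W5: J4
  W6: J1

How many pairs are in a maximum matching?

Unit-capacity flow: source→left, listed edges, right→sink; max matching = max flow.
Augmenting path W1→J5 (+1); matched 1.
Augmenting path W2→J1 (+1); matched 2.
Augmenting path W3→J2 (+1); matched 3.
Augmenting path W5→J4 (+1); matched 4.
Augmenting path W4→J2→W3→J3 (+1); matched 5.
No augmenting path remains; maximum matching = 5.
König certificate: {W1, W3, W4, W5, J1} is a vertex cover of size 5 (every listed pair touches it), so no matching can be larger.

5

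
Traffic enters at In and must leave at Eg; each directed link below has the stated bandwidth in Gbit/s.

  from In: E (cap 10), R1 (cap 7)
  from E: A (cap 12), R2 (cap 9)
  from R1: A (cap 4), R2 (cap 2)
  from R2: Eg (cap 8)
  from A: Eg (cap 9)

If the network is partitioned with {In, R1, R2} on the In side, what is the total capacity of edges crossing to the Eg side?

22

Edges leaving {In, R1, R2}: In→E (10), R1→A (4), R2→Eg (8).
Cut capacity = 10 + 4 + 8 = 22.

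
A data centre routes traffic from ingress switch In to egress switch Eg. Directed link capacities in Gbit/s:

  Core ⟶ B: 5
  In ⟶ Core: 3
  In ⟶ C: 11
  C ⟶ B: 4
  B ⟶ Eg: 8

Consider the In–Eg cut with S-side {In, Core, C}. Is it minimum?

Given cut capacity: 5 + 4 = 9.
Augment In→Core→B→Eg: bottleneck 3, flow now 3.
Augment In→C→B→Eg: bottleneck 4, flow now 7.
No augmenting path remains; maximum flow = 7.
In the residual graph, reachable from In: {In, C}.
Min-cut edges: In→Core (3), C→B (4); capacity 3 + 4 = 7.
Cut capacity 9 exceeds the max flow 7, so it is not minimum.

No — its capacity is 9, but the minimum cut has capacity 7.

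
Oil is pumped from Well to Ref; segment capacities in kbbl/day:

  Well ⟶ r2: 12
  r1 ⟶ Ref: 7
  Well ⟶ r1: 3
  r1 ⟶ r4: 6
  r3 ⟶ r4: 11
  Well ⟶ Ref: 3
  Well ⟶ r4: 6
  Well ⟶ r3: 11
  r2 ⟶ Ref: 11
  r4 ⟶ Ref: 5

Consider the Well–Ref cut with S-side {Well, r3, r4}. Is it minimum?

No — its capacity is 23, but the minimum cut has capacity 22.

Given cut capacity: 3 + 12 + 3 + 5 = 23.
Augment Well→Ref: bottleneck 3, flow now 3.
Augment Well→r1→Ref: bottleneck 3, flow now 6.
Augment Well→r2→Ref: bottleneck 11, flow now 17.
Augment Well→r4→Ref: bottleneck 5, flow now 22.
No augmenting path remains; maximum flow = 22.
In the residual graph, reachable from Well: {Well, r2, r3, r4}.
Min-cut edges: Well→r1 (3), Well→Ref (3), r2→Ref (11), r4→Ref (5); capacity 3 + 3 + 11 + 5 = 22.
Cut capacity 23 exceeds the max flow 22, so it is not minimum.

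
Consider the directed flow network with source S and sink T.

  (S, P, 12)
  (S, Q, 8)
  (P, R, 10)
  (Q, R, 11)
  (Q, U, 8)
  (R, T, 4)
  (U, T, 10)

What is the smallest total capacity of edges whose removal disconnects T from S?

12

Augment S→P→R→T: bottleneck 4, flow now 4.
Augment S→Q→U→T: bottleneck 8, flow now 12.
No augmenting path remains; maximum flow = 12.
By max-flow min-cut, the minimum cut capacity equals the max flow.
In the residual graph, reachable from S: {S, P, R}.
Min-cut edges: S→Q (8), R→T (4); capacity 8 + 4 = 12.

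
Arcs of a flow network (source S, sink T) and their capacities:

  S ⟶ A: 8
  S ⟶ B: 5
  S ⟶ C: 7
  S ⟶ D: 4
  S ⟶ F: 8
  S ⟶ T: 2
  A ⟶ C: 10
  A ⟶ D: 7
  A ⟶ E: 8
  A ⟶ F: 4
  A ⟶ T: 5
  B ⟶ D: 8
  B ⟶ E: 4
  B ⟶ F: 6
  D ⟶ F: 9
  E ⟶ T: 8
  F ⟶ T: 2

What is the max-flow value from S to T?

Augment S→T: bottleneck 2, flow now 2.
Augment S→A→T: bottleneck 5, flow now 7.
Augment S→F→T: bottleneck 2, flow now 9.
Augment S→A→E→T: bottleneck 3, flow now 12.
Augment S→B→E→T: bottleneck 4, flow now 16.
No augmenting path remains; maximum flow = 16.
In the residual graph, reachable from S: {S, B, C, D, F}.
Min-cut edges: S→A (8), S→T (2), B→E (4), F→T (2); capacity 8 + 2 + 4 + 2 = 16.
This cut is saturated, so no flow can exceed 16.

16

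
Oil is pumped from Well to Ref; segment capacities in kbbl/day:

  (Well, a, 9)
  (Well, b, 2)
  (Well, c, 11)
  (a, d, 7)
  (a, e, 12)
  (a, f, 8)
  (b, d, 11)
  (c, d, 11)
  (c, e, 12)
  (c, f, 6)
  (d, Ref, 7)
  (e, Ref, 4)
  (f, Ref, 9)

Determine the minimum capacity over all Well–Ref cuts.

20

Augment Well→a→d→Ref: bottleneck 7, flow now 7.
Augment Well→a→e→Ref: bottleneck 2, flow now 9.
Augment Well→c→e→Ref: bottleneck 2, flow now 11.
Augment Well→c→f→Ref: bottleneck 6, flow now 17.
Augment Well→b→d→a→f→Ref: bottleneck 2, flow now 19. (uses reverse residual edge)
Augment Well→c→d→a→f→Ref: bottleneck 1, flow now 20. (uses reverse residual edge)
No augmenting path remains; maximum flow = 20.
By max-flow min-cut, the minimum cut capacity equals the max flow.
In the residual graph, reachable from Well: {Well, a, b, c, d, e, f}.
Min-cut edges: d→Ref (7), e→Ref (4), f→Ref (9); capacity 7 + 4 + 9 = 20.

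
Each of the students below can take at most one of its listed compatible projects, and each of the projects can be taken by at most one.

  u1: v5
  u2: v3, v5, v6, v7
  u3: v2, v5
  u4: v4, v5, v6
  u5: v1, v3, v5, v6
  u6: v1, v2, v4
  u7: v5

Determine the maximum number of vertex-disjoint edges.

6

Unit-capacity flow: source→left, listed edges, right→sink; max matching = max flow.
Augmenting path u1→v5 (+1); matched 1.
Augmenting path u2→v3 (+1); matched 2.
Augmenting path u3→v2 (+1); matched 3.
Augmenting path u4→v4 (+1); matched 4.
Augmenting path u5→v1 (+1); matched 5.
Augmenting path u6→v1→u5→v6 (+1); matched 6.
No augmenting path remains; maximum matching = 6.
König certificate: {u2, u3, u4, u5, u6, v5} is a vertex cover of size 6 (every listed pair touches it), so no matching can be larger.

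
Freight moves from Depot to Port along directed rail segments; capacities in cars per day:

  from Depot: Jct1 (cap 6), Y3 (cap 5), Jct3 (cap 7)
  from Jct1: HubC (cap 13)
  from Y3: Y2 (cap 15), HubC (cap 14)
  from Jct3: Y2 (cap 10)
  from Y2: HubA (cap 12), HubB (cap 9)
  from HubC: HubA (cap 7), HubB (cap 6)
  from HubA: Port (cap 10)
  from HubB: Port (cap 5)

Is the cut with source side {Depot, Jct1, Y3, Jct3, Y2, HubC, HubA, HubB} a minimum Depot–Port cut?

Yes — it is a minimum cut (capacity 15).

Given cut capacity: 10 + 5 = 15.
Augment Depot→Jct1→HubC→HubA→Port: bottleneck 6, flow now 6.
Augment Depot→Y3→Y2→HubA→Port: bottleneck 4, flow now 10.
Augment Depot→Y3→Y2→HubB→Port: bottleneck 1, flow now 11.
Augment Depot→Jct3→Y2→HubB→Port: bottleneck 4, flow now 15.
No augmenting path remains; maximum flow = 15.
Cut capacity 15 equals the max flow, so it is a minimum cut.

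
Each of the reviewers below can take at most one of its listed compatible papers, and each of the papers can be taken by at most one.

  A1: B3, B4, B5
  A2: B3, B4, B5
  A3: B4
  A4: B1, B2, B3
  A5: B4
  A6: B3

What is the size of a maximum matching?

Unit-capacity flow: source→left, listed edges, right→sink; max matching = max flow.
Augmenting path A1→B3 (+1); matched 1.
Augmenting path A2→B4 (+1); matched 2.
Augmenting path A4→B1 (+1); matched 3.
Augmenting path A3→B4→A2→B5 (+1); matched 4.
No augmenting path remains; maximum matching = 4.
König certificate: {A4, B3, B4, B5} is a vertex cover of size 4 (every listed pair touches it), so no matching can be larger.

4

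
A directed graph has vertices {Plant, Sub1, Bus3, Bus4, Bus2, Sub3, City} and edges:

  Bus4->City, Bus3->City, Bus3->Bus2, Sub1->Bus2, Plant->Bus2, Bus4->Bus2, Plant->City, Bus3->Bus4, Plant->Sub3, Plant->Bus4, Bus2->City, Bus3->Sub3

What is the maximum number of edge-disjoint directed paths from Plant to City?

3

Assign every edge capacity 1; by Menger, the answer equals the max flow.
Path Plant→City (+1); total 1.
Path Plant→Bus4→City (+1); total 2.
Path Plant→Bus2→City (+1); total 3.
No residual Plant→City path; max flow = 3.
Certifying cut of size 3: {Plant→Bus2, Plant→Bus4, Plant→City}.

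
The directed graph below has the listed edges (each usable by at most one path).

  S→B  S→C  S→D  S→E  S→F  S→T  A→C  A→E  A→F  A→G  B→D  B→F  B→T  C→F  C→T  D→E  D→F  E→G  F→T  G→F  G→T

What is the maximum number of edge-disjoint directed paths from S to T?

5

Assign every edge capacity 1; by Menger, the answer equals the max flow.
Path S→T (+1); total 1.
Path S→B→T (+1); total 2.
Path S→C→T (+1); total 3.
Path S→F→T (+1); total 4.
Path S→E→G→T (+1); total 5.
No residual S→T path; max flow = 5.
Certifying cut of size 5: {E→G, F→T, S→B, S→C, S→T}.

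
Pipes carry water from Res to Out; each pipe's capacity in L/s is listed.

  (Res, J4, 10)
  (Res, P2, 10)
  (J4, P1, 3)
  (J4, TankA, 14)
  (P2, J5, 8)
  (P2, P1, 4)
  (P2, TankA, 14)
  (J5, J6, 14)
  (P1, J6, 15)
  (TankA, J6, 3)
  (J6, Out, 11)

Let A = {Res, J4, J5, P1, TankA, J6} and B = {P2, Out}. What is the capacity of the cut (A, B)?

21

Edges leaving {Res, J4, J5, P1, TankA, J6}: Res→P2 (10), J6→Out (11).
Cut capacity = 10 + 11 = 21.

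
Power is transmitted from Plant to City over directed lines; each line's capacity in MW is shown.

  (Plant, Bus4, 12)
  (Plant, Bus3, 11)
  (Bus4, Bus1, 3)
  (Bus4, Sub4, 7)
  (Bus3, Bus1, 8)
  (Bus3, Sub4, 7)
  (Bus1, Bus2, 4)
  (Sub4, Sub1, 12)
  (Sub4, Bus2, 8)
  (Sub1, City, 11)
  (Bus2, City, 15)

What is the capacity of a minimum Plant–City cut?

Augment Plant→Bus4→Bus1→Bus2→City: bottleneck 3, flow now 3.
Augment Plant→Bus4→Sub4→Sub1→City: bottleneck 7, flow now 10.
Augment Plant→Bus3→Bus1→Bus2→City: bottleneck 1, flow now 11.
Augment Plant→Bus3→Sub4→Sub1→City: bottleneck 4, flow now 15.
Augment Plant→Bus3→Sub4→Bus2→City: bottleneck 3, flow now 18.
No augmenting path remains; maximum flow = 18.
By max-flow min-cut, the minimum cut capacity equals the max flow.
In the residual graph, reachable from Plant: {Plant, Bus4, Bus3, Bus1}.
Min-cut edges: Bus4→Sub4 (7), Bus3→Sub4 (7), Bus1→Bus2 (4); capacity 7 + 7 + 4 = 18.

18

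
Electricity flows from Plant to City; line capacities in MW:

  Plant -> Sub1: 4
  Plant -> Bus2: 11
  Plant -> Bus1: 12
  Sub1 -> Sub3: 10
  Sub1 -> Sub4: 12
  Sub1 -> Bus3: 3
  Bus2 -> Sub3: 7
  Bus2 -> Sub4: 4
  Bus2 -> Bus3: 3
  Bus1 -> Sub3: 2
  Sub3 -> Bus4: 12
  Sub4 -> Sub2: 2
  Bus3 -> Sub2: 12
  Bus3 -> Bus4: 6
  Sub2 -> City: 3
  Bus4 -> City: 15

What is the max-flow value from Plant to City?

Augment Plant→Sub1→Sub3→Bus4→City: bottleneck 4, flow now 4.
Augment Plant→Bus2→Sub3→Bus4→City: bottleneck 7, flow now 11.
Augment Plant→Bus2→Sub4→Sub2→City: bottleneck 2, flow now 13.
Augment Plant→Bus2→Bus3→Sub2→City: bottleneck 1, flow now 14.
Augment Plant→Bus2→Bus3→Bus4→City: bottleneck 1, flow now 15.
Augment Plant→Bus1→Sub3→Bus4→City: bottleneck 1, flow now 16.
Augment Plant→Bus1→Sub3→Sub1→Bus3→Bus4→City: bottleneck 1, flow now 17. (uses reverse residual edge)
No augmenting path remains; maximum flow = 17.
In the residual graph, reachable from Plant: {Plant, Bus1}.
Min-cut edges: Plant→Sub1 (4), Plant→Bus2 (11), Bus1→Sub3 (2); capacity 4 + 11 + 2 = 17.
This cut is saturated, so no flow can exceed 17.

17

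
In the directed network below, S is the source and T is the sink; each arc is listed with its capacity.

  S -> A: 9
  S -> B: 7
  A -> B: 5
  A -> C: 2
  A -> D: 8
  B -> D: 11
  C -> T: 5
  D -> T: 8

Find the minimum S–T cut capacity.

10

Augment S→A→C→T: bottleneck 2, flow now 2.
Augment S→A→D→T: bottleneck 7, flow now 9.
Augment S→B→D→T: bottleneck 1, flow now 10.
No augmenting path remains; maximum flow = 10.
By max-flow min-cut, the minimum cut capacity equals the max flow.
In the residual graph, reachable from S: {S, A, B, D}.
Min-cut edges: A→C (2), D→T (8); capacity 2 + 8 = 10.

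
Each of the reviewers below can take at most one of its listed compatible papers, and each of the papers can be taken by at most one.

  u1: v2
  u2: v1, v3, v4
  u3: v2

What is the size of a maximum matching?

Unit-capacity flow: source→left, listed edges, right→sink; max matching = max flow.
Augmenting path u1→v2 (+1); matched 1.
Augmenting path u2→v1 (+1); matched 2.
No augmenting path remains; maximum matching = 2.
König certificate: {u2, v2} is a vertex cover of size 2 (every listed pair touches it), so no matching can be larger.

2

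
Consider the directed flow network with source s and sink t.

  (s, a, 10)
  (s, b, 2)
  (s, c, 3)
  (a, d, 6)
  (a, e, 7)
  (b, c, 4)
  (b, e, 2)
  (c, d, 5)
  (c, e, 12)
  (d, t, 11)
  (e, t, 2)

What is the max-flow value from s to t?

13

Augment s→a→d→t: bottleneck 6, flow now 6.
Augment s→a→e→t: bottleneck 2, flow now 8.
Augment s→c→d→t: bottleneck 3, flow now 11.
Augment s→b→c→d→t: bottleneck 2, flow now 13.
No augmenting path remains; maximum flow = 13.
In the residual graph, reachable from s: {s, a, e}.
Min-cut edges: s→b (2), s→c (3), a→d (6), e→t (2); capacity 2 + 3 + 6 + 2 = 13.
This cut is saturated, so no flow can exceed 13.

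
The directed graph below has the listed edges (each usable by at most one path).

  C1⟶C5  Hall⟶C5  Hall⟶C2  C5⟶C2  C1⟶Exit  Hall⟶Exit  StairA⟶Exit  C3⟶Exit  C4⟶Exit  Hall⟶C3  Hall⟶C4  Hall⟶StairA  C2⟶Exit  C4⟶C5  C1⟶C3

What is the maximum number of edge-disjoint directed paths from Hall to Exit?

Assign every edge capacity 1; by Menger, the answer equals the max flow.
Path Hall→Exit (+1); total 1.
Path Hall→C3→Exit (+1); total 2.
Path Hall→C4→Exit (+1); total 3.
Path Hall→StairA→Exit (+1); total 4.
Path Hall→C2→Exit (+1); total 5.
No residual Hall→Exit path; max flow = 5.
Certifying cut of size 5: {C2→Exit, Hall→C3, Hall→C4, Hall→Exit, Hall→StairA}.

5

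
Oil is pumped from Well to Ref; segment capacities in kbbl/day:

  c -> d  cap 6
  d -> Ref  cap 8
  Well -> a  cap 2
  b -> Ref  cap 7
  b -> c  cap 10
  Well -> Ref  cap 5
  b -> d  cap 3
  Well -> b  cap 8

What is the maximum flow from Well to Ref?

Augment Well→Ref: bottleneck 5, flow now 5.
Augment Well→b→Ref: bottleneck 7, flow now 12.
Augment Well→b→d→Ref: bottleneck 1, flow now 13.
No augmenting path remains; maximum flow = 13.
In the residual graph, reachable from Well: {Well, a}.
Min-cut edges: Well→b (8), Well→Ref (5); capacity 8 + 5 = 13.
This cut is saturated, so no flow can exceed 13.

13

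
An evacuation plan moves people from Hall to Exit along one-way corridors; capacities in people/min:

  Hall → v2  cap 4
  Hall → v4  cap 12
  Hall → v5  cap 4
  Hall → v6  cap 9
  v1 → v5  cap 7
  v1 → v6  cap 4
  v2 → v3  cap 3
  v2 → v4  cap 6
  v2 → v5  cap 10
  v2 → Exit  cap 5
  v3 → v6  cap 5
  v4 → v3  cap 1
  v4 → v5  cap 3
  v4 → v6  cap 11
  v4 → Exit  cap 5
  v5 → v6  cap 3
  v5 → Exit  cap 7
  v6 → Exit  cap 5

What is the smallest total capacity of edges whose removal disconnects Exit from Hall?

Augment Hall→v2→Exit: bottleneck 4, flow now 4.
Augment Hall→v4→Exit: bottleneck 5, flow now 9.
Augment Hall→v5→Exit: bottleneck 4, flow now 13.
Augment Hall→v6→Exit: bottleneck 5, flow now 18.
Augment Hall→v4→v5→Exit: bottleneck 3, flow now 21.
No augmenting path remains; maximum flow = 21.
By max-flow min-cut, the minimum cut capacity equals the max flow.
In the residual graph, reachable from Hall: {Hall, v3, v4, v6}.
Min-cut edges: Hall→v2 (4), Hall→v5 (4), v4→v5 (3), v4→Exit (5), v6→Exit (5); capacity 4 + 4 + 3 + 5 + 5 = 21.

21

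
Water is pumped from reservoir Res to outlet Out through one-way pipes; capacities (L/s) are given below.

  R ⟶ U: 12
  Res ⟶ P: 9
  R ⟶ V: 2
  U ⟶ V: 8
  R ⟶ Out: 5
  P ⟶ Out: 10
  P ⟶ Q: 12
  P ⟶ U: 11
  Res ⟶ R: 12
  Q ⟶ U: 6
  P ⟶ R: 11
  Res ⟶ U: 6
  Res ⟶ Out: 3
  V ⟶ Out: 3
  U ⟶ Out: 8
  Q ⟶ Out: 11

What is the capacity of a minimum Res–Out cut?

28

Augment Res→Out: bottleneck 3, flow now 3.
Augment Res→P→Out: bottleneck 9, flow now 12.
Augment Res→R→Out: bottleneck 5, flow now 17.
Augment Res→U→Out: bottleneck 6, flow now 23.
Augment Res→R→U→Out: bottleneck 2, flow now 25.
Augment Res→R→V→Out: bottleneck 2, flow now 27.
Augment Res→R→U→V→Out: bottleneck 1, flow now 28.
No augmenting path remains; maximum flow = 28.
By max-flow min-cut, the minimum cut capacity equals the max flow.
In the residual graph, reachable from Res: {Res, R, U, V}.
Min-cut edges: Res→P (9), Res→Out (3), R→Out (5), U→Out (8), V→Out (3); capacity 9 + 3 + 5 + 8 + 3 = 28.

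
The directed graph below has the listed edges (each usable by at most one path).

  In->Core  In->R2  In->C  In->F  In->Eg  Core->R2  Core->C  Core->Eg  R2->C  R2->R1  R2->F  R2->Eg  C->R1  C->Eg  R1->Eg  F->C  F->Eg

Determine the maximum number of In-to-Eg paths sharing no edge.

Assign every edge capacity 1; by Menger, the answer equals the max flow.
Path In→Eg (+1); total 1.
Path In→Core→Eg (+1); total 2.
Path In→R2→Eg (+1); total 3.
Path In→C→Eg (+1); total 4.
Path In→F→Eg (+1); total 5.
No residual In→Eg path; max flow = 5.
Certifying cut of size 5: {In→C, In→Core, In→Eg, In→F, In→R2}.

5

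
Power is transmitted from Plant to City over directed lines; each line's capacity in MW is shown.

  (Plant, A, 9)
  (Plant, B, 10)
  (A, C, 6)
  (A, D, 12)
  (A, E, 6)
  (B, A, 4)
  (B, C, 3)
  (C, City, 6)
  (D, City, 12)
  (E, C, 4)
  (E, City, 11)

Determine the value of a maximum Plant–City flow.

16

Augment Plant→A→C→City: bottleneck 6, flow now 6.
Augment Plant→A→D→City: bottleneck 3, flow now 9.
Augment Plant→B→A→D→City: bottleneck 4, flow now 13.
Augment Plant→B→C→A→D→City: bottleneck 3, flow now 16. (uses reverse residual edge)
No augmenting path remains; maximum flow = 16.
In the residual graph, reachable from Plant: {Plant, B}.
Min-cut edges: Plant→A (9), B→A (4), B→C (3); capacity 9 + 4 + 3 = 16.
This cut is saturated, so no flow can exceed 16.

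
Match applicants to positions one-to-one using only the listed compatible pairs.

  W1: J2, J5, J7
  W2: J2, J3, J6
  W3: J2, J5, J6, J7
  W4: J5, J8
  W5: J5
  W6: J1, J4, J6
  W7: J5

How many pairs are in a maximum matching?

Unit-capacity flow: source→left, listed edges, right→sink; max matching = max flow.
Augmenting path W1→J2 (+1); matched 1.
Augmenting path W2→J3 (+1); matched 2.
Augmenting path W3→J5 (+1); matched 3.
Augmenting path W4→J8 (+1); matched 4.
Augmenting path W6→J1 (+1); matched 5.
Augmenting path W5→J5→W3→J6 (+1); matched 6.
No augmenting path remains; maximum matching = 6.
König certificate: {W1, W2, W3, W4, W6, J5} is a vertex cover of size 6 (every listed pair touches it), so no matching can be larger.

6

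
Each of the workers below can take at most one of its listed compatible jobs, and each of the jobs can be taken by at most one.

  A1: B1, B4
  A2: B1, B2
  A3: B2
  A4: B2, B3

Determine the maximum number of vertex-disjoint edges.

4

Unit-capacity flow: source→left, listed edges, right→sink; max matching = max flow.
Augmenting path A1→B1 (+1); matched 1.
Augmenting path A2→B2 (+1); matched 2.
Augmenting path A4→B3 (+1); matched 3.
Augmenting path A3→B2→A2→B1→A1→B4 (+1); matched 4.
No augmenting path remains; maximum matching = 4.
König certificate: {A1, A2, A3, A4} is a vertex cover of size 4 (every listed pair touches it), so no matching can be larger.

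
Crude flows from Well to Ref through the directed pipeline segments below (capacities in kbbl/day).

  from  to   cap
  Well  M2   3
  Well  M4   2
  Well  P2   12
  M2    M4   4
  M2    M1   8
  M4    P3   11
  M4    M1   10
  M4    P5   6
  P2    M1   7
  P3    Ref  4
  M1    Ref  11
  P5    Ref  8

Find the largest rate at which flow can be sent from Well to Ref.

Augment Well→M2→M1→Ref: bottleneck 3, flow now 3.
Augment Well→M4→P3→Ref: bottleneck 2, flow now 5.
Augment Well→P2→M1→Ref: bottleneck 7, flow now 12.
No augmenting path remains; maximum flow = 12.
In the residual graph, reachable from Well: {Well, P2}.
Min-cut edges: Well→M2 (3), Well→M4 (2), P2→M1 (7); capacity 3 + 2 + 7 = 12.
This cut is saturated, so no flow can exceed 12.

12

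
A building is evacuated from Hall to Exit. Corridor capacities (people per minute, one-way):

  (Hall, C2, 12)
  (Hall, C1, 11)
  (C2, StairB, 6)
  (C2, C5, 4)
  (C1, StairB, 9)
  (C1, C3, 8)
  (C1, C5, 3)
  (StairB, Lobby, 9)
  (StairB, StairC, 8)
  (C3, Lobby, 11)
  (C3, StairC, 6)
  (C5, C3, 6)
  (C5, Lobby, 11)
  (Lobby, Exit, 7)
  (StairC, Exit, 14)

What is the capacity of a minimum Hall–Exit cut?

21

Augment Hall→C2→StairB→Lobby→Exit: bottleneck 6, flow now 6.
Augment Hall→C2→C5→Lobby→Exit: bottleneck 1, flow now 7.
Augment Hall→C1→StairB→StairC→Exit: bottleneck 8, flow now 15.
Augment Hall→C1→C3→StairC→Exit: bottleneck 3, flow now 18.
Augment Hall→C2→C5→C3→StairC→Exit: bottleneck 3, flow now 21.
No augmenting path remains; maximum flow = 21.
By max-flow min-cut, the minimum cut capacity equals the max flow.
In the residual graph, reachable from Hall: {Hall, C2}.
Min-cut edges: Hall→C1 (11), C2→StairB (6), C2→C5 (4); capacity 11 + 6 + 4 = 21.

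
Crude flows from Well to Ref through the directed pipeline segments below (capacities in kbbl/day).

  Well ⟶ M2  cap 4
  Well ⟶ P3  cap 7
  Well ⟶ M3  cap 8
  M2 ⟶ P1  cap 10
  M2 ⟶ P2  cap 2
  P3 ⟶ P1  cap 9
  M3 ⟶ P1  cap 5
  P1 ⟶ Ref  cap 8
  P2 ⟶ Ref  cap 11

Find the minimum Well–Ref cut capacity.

10

Augment Well→M2→P1→Ref: bottleneck 4, flow now 4.
Augment Well→P3→P1→Ref: bottleneck 4, flow now 8.
Augment Well→P3→P1→M2→P2→Ref: bottleneck 2, flow now 10. (uses reverse residual edge)
No augmenting path remains; maximum flow = 10.
By max-flow min-cut, the minimum cut capacity equals the max flow.
In the residual graph, reachable from Well: {Well, M2, P3, M3, P1}.
Min-cut edges: M2→P2 (2), P1→Ref (8); capacity 2 + 8 = 10.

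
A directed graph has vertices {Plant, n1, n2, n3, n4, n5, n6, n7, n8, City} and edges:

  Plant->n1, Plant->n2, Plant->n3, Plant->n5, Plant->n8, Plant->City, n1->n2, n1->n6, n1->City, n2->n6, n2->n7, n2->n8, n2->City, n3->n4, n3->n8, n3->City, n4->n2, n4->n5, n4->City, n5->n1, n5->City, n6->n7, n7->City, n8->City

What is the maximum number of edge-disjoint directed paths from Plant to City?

Assign every edge capacity 1; by Menger, the answer equals the max flow.
Path Plant→City (+1); total 1.
Path Plant→n1→City (+1); total 2.
Path Plant→n2→City (+1); total 3.
Path Plant→n3→City (+1); total 4.
Path Plant→n5→City (+1); total 5.
Path Plant→n8→City (+1); total 6.
No residual Plant→City path; max flow = 6.
Certifying cut of size 6: {Plant→City, Plant→n1, Plant→n2, Plant→n3, Plant→n5, Plant→n8}.

6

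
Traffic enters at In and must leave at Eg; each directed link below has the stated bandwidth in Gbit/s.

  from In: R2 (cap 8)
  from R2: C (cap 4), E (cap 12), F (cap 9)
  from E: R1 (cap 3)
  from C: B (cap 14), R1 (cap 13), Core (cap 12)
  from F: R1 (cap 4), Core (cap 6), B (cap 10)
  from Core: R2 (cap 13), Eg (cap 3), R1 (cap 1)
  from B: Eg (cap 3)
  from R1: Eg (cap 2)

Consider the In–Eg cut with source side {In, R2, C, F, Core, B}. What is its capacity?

36

Edges leaving {In, R2, C, F, Core, B}: R2→E (12), C→R1 (13), F→R1 (4), Core→R1 (1), Core→Eg (3), B→Eg (3).
Cut capacity = 12 + 13 + 4 + 1 + 3 + 3 = 36.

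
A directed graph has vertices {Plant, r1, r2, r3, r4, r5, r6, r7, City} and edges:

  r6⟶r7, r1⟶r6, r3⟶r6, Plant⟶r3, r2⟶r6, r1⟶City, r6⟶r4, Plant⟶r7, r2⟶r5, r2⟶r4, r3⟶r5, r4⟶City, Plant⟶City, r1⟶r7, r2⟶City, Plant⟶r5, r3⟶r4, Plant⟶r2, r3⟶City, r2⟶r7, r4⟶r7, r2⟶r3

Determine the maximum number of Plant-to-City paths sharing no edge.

Assign every edge capacity 1; by Menger, the answer equals the max flow.
Path Plant→City (+1); total 1.
Path Plant→r2→City (+1); total 2.
Path Plant→r3→City (+1); total 3.
No residual Plant→City path; max flow = 3.
Certifying cut of size 3: {Plant→City, Plant→r2, Plant→r3}.

3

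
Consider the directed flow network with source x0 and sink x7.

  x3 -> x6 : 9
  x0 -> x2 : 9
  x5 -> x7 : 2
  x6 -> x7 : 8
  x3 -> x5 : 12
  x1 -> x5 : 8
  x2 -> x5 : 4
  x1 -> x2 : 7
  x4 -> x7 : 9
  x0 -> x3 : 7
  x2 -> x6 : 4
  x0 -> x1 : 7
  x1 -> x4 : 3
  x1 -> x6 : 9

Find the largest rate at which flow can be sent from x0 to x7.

Augment x0→x1→x4→x7: bottleneck 3, flow now 3.
Augment x0→x1→x5→x7: bottleneck 2, flow now 5.
Augment x0→x1→x6→x7: bottleneck 2, flow now 7.
Augment x0→x2→x6→x7: bottleneck 4, flow now 11.
Augment x0→x3→x6→x7: bottleneck 2, flow now 13.
No augmenting path remains; maximum flow = 13.
In the residual graph, reachable from x0: {x0, x1, x2, x3, x5, x6}.
Min-cut edges: x1→x4 (3), x5→x7 (2), x6→x7 (8); capacity 3 + 2 + 8 = 13.
This cut is saturated, so no flow can exceed 13.

13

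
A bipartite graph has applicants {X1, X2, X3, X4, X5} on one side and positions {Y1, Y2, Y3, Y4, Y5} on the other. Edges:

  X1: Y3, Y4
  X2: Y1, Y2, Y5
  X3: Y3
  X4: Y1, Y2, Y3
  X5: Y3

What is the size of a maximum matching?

4

Unit-capacity flow: source→left, listed edges, right→sink; max matching = max flow.
Augmenting path X1→Y3 (+1); matched 1.
Augmenting path X2→Y1 (+1); matched 2.
Augmenting path X4→Y2 (+1); matched 3.
Augmenting path X3→Y3→X1→Y4 (+1); matched 4.
No augmenting path remains; maximum matching = 4.
König certificate: {X1, X2, X4, Y3} is a vertex cover of size 4 (every listed pair touches it), so no matching can be larger.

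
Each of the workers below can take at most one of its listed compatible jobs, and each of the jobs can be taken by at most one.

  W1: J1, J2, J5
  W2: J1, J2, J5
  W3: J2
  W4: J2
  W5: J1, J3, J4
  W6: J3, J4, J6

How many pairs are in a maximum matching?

Unit-capacity flow: source→left, listed edges, right→sink; max matching = max flow.
Augmenting path W1→J1 (+1); matched 1.
Augmenting path W2→J2 (+1); matched 2.
Augmenting path W5→J3 (+1); matched 3.
Augmenting path W6→J4 (+1); matched 4.
Augmenting path W3→J2→W2→J5 (+1); matched 5.
No augmenting path remains; maximum matching = 5.
König certificate: {W1, W2, W5, W6, J2} is a vertex cover of size 5 (every listed pair touches it), so no matching can be larger.

5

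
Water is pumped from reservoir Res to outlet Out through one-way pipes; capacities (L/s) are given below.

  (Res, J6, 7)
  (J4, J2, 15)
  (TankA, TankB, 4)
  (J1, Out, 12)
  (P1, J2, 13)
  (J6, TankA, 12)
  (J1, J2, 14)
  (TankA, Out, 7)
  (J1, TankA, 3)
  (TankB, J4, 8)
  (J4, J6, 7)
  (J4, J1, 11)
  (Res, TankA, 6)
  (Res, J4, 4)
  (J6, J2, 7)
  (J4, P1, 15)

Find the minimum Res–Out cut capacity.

Augment Res→TankA→Out: bottleneck 6, flow now 6.
Augment Res→J4→J1→Out: bottleneck 4, flow now 10.
Augment Res→J6→TankA→Out: bottleneck 1, flow now 11.
Augment Res→J6→TankA→TankB→J4→J1→Out: bottleneck 4, flow now 15.
No augmenting path remains; maximum flow = 15.
By max-flow min-cut, the minimum cut capacity equals the max flow.
In the residual graph, reachable from Res: {Res, J6, TankA, J2}.
Min-cut edges: Res→J4 (4), TankA→TankB (4), TankA→Out (7); capacity 4 + 4 + 7 = 15.

15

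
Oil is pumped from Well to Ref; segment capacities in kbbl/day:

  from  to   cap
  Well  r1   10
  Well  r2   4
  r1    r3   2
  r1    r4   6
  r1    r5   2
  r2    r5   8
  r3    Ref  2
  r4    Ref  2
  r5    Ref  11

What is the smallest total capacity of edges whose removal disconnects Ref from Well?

Augment Well→r1→r3→Ref: bottleneck 2, flow now 2.
Augment Well→r1→r4→Ref: bottleneck 2, flow now 4.
Augment Well→r1→r5→Ref: bottleneck 2, flow now 6.
Augment Well→r2→r5→Ref: bottleneck 4, flow now 10.
No augmenting path remains; maximum flow = 10.
By max-flow min-cut, the minimum cut capacity equals the max flow.
In the residual graph, reachable from Well: {Well, r1, r4}.
Min-cut edges: Well→r2 (4), r1→r3 (2), r1→r5 (2), r4→Ref (2); capacity 4 + 2 + 2 + 2 = 10.

10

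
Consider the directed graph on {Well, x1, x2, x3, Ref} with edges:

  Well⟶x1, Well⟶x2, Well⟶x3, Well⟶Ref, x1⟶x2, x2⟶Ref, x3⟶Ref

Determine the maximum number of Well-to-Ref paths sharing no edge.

Assign every edge capacity 1; by Menger, the answer equals the max flow.
Path Well→Ref (+1); total 1.
Path Well→x2→Ref (+1); total 2.
Path Well→x3→Ref (+1); total 3.
No residual Well→Ref path; max flow = 3.
Certifying cut of size 3: {Well→Ref, Well→x3, x2→Ref}.

3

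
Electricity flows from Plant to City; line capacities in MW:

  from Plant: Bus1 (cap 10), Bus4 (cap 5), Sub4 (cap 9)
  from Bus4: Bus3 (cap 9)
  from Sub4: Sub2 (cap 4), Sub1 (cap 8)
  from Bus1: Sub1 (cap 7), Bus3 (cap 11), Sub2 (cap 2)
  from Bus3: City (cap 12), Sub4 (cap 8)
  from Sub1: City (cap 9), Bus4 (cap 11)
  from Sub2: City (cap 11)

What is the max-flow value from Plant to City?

24

Augment Plant→Bus4→Bus3→City: bottleneck 5, flow now 5.
Augment Plant→Sub4→Sub1→City: bottleneck 8, flow now 13.
Augment Plant→Sub4→Sub2→City: bottleneck 1, flow now 14.
Augment Plant→Bus1→Bus3→City: bottleneck 7, flow now 21.
Augment Plant→Bus1→Sub1→City: bottleneck 1, flow now 22.
Augment Plant→Bus1→Sub2→City: bottleneck 2, flow now 24.
No augmenting path remains; maximum flow = 24.
In the residual graph, reachable from Plant: {Plant}.
Min-cut edges: Plant→Bus4 (5), Plant→Sub4 (9), Plant→Bus1 (10); capacity 5 + 9 + 10 = 24.
This cut is saturated, so no flow can exceed 24.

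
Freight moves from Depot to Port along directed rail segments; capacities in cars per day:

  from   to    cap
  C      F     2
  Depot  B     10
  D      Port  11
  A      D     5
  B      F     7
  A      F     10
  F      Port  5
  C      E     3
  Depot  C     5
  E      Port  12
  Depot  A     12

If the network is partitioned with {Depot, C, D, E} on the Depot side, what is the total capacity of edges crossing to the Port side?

Edges leaving {Depot, C, D, E}: Depot→A (12), Depot→B (10), C→F (2), D→Port (11), E→Port (12).
Cut capacity = 12 + 10 + 2 + 11 + 12 = 47.

47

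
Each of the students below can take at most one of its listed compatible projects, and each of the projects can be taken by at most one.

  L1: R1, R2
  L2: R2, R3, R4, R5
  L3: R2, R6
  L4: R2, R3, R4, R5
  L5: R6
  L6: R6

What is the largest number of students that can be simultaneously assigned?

Unit-capacity flow: source→left, listed edges, right→sink; max matching = max flow.
Augmenting path L1→R1 (+1); matched 1.
Augmenting path L2→R2 (+1); matched 2.
Augmenting path L3→R6 (+1); matched 3.
Augmenting path L4→R3 (+1); matched 4.
Augmenting path L5→R6→L3→R2→L2→R4 (+1); matched 5.
No augmenting path remains; maximum matching = 5.
König certificate: {L1, L2, L3, L4, R6} is a vertex cover of size 5 (every listed pair touches it), so no matching can be larger.

5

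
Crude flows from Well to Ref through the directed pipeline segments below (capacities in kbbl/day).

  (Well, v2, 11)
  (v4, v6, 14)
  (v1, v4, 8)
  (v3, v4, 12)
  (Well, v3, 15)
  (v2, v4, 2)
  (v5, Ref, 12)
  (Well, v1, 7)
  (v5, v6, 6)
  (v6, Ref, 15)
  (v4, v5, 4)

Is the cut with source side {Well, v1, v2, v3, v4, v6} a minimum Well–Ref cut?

Given cut capacity: 4 + 15 = 19.
Augment Well→v1→v4→v5→Ref: bottleneck 4, flow now 4.
Augment Well→v1→v4→v6→Ref: bottleneck 3, flow now 7.
Augment Well→v2→v4→v6→Ref: bottleneck 2, flow now 9.
Augment Well→v3→v4→v6→Ref: bottleneck 9, flow now 18.
No augmenting path remains; maximum flow = 18.
In the residual graph, reachable from Well: {Well, v1, v2, v3, v4}.
Min-cut edges: v4→v5 (4), v4→v6 (14); capacity 4 + 14 = 18.
Cut capacity 19 exceeds the max flow 18, so it is not minimum.

No — its capacity is 19, but the minimum cut has capacity 18.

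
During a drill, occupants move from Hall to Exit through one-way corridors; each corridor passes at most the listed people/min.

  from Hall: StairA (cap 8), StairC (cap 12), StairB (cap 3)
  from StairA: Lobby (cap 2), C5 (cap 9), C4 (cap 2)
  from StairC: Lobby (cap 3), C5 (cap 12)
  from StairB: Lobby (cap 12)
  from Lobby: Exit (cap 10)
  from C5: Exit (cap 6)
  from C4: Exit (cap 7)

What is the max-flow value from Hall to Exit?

Augment Hall→StairA→Lobby→Exit: bottleneck 2, flow now 2.
Augment Hall→StairA→C5→Exit: bottleneck 6, flow now 8.
Augment Hall→StairC→Lobby→Exit: bottleneck 3, flow now 11.
Augment Hall→StairB→Lobby→Exit: bottleneck 3, flow now 14.
Augment Hall→StairC→C5→StairA→C4→Exit: bottleneck 2, flow now 16. (uses reverse residual edge)
No augmenting path remains; maximum flow = 16.
In the residual graph, reachable from Hall: {Hall, StairA, StairC, C5}.
Min-cut edges: Hall→StairB (3), StairA→Lobby (2), StairA→C4 (2), StairC→Lobby (3), C5→Exit (6); capacity 3 + 2 + 2 + 3 + 6 = 16.
This cut is saturated, so no flow can exceed 16.

16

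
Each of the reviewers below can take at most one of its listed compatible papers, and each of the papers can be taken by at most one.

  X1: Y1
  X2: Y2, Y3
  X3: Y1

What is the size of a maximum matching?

2

Unit-capacity flow: source→left, listed edges, right→sink; max matching = max flow.
Augmenting path X1→Y1 (+1); matched 1.
Augmenting path X2→Y2 (+1); matched 2.
No augmenting path remains; maximum matching = 2.
König certificate: {X2, Y1} is a vertex cover of size 2 (every listed pair touches it), so no matching can be larger.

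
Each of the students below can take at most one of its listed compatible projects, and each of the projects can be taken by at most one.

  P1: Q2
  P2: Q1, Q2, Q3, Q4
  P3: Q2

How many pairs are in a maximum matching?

2

Unit-capacity flow: source→left, listed edges, right→sink; max matching = max flow.
Augmenting path P1→Q2 (+1); matched 1.
Augmenting path P2→Q1 (+1); matched 2.
No augmenting path remains; maximum matching = 2.
König certificate: {P2, Q2} is a vertex cover of size 2 (every listed pair touches it), so no matching can be larger.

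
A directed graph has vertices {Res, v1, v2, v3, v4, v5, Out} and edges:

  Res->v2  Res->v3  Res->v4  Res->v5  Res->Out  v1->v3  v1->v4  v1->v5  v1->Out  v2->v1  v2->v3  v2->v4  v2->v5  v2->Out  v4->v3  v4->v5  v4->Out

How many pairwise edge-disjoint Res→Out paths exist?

Assign every edge capacity 1; by Menger, the answer equals the max flow.
Path Res→Out (+1); total 1.
Path Res→v2→Out (+1); total 2.
Path Res→v4→Out (+1); total 3.
No residual Res→Out path; max flow = 3.
Certifying cut of size 3: {Res→Out, Res→v2, Res→v4}.

3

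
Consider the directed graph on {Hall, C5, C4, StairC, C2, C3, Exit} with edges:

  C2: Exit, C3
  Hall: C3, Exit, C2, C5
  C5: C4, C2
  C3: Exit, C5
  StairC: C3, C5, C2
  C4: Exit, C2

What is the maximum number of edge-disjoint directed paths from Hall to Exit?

Assign every edge capacity 1; by Menger, the answer equals the max flow.
Path Hall→Exit (+1); total 1.
Path Hall→C2→Exit (+1); total 2.
Path Hall→C3→Exit (+1); total 3.
Path Hall→C5→C4→Exit (+1); total 4.
No residual Hall→Exit path; max flow = 4.
Certifying cut of size 4: {Hall→C2, Hall→C3, Hall→C5, Hall→Exit}.

4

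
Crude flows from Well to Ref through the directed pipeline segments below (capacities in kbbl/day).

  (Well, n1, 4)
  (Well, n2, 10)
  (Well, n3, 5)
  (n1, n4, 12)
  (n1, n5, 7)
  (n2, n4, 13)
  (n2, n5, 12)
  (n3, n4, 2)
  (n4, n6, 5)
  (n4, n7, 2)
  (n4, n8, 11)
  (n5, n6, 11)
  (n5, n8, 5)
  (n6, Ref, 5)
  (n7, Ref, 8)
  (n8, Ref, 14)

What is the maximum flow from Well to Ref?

Augment Well→n1→n4→n6→Ref: bottleneck 4, flow now 4.
Augment Well→n2→n4→n6→Ref: bottleneck 1, flow now 5.
Augment Well→n2→n4→n7→Ref: bottleneck 2, flow now 7.
Augment Well→n2→n4→n8→Ref: bottleneck 7, flow now 14.
Augment Well→n3→n4→n8→Ref: bottleneck 2, flow now 16.
No augmenting path remains; maximum flow = 16.
In the residual graph, reachable from Well: {Well, n3}.
Min-cut edges: Well→n1 (4), Well→n2 (10), n3→n4 (2); capacity 4 + 10 + 2 = 16.
This cut is saturated, so no flow can exceed 16.

16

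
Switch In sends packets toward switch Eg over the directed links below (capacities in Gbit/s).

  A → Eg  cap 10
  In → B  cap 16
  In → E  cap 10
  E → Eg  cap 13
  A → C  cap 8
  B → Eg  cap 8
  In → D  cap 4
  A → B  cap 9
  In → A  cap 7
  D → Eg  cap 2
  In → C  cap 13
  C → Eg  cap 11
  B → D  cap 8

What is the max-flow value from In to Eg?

38

Augment In→A→Eg: bottleneck 7, flow now 7.
Augment In→B→Eg: bottleneck 8, flow now 15.
Augment In→C→Eg: bottleneck 11, flow now 26.
Augment In→D→Eg: bottleneck 2, flow now 28.
Augment In→E→Eg: bottleneck 10, flow now 38.
No augmenting path remains; maximum flow = 38.
In the residual graph, reachable from In: {In, B, C, D}.
Min-cut edges: In→A (7), In→E (10), B→Eg (8), C→Eg (11), D→Eg (2); capacity 7 + 10 + 8 + 11 + 2 = 38.
This cut is saturated, so no flow can exceed 38.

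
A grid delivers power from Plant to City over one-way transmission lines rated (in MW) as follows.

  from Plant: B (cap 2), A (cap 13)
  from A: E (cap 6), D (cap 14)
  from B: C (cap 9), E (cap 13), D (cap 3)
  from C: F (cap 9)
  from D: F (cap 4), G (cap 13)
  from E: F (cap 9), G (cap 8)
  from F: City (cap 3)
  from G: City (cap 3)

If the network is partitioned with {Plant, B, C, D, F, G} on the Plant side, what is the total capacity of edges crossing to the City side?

Edges leaving {Plant, B, C, D, F, G}: Plant→A (13), B→E (13), F→City (3), G→City (3).
Cut capacity = 13 + 13 + 3 + 3 = 32.

32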